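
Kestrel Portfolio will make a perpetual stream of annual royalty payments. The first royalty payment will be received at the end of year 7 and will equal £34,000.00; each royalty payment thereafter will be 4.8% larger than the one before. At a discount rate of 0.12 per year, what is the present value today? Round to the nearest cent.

£239242.47

Value at end of year 6: C₁ / (r − g) = £34,000.00 / (0.12 − 0.048) = £472,222.2222
Discount to today: PV = £472,222.2222 / (1 + 0.12)^6 = £472,222.2222 / 1.973823 = £239,242.47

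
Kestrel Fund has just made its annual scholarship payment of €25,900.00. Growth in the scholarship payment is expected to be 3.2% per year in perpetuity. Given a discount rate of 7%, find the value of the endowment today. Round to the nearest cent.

€703389.47

D₁ = D₀ × (1 + g) = €25,900.00 × 1.032 = €26,728.8000
Growing perpetuity: P = D₁ / (r − g) = €26,728.8000 / (0.07 − 0.032) = €703,389.47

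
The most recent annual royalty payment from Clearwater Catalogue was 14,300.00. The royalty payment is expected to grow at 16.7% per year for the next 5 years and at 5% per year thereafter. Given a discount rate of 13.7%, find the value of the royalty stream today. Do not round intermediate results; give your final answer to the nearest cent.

273951.19

D_1 = 16688.10000
D_2 = 19475.01270
D_3 = 22727.33982
D_4 = 26522.80557
D_5 = 30952.11410
Terminal value at year 5: TV = D_5×(1+g_2)/(r−g_2) = 32499.71981/0.087 = 373559.99777
P_0 = D_1/(1+r)^1 + D_2/(1+r)^2 + D_3/(1+r)^3 + D_4/(1+r)^4 + D_5/(1+r)^5 + TV/(1+r)^5
    = 14677.30871 + 15064.57279 + 15462.05492 + 15870.02471 + 16288.75887 + 196588.46911 = 273951.18910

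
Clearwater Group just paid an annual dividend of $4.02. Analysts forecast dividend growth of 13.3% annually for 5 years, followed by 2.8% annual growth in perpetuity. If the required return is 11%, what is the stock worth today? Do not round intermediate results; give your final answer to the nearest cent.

D_1 = 4.55466
D_2 = 5.16043
D_3 = 5.84677
D_4 = 6.62439
D_5 = 7.50543
Terminal value at year 5: TV = D_5×(1+g_2)/(r−g_2) = 7.71558/0.082 = 94.09247
P_0 = D_1/(1+r)^1 + D_2/(1+r)^2 + D_3/(1+r)^3 + D_4/(1+r)^4 + D_5/(1+r)^5 + TV/(1+r)^5
    = 4.10330 + 4.18832 + 4.27511 + 4.36369 + 4.45411 + 55.83930 = 77.22382

$77.22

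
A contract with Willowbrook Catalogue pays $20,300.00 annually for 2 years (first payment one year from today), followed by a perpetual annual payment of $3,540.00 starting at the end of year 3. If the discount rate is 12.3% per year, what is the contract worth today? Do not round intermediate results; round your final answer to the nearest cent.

$56994.48

PV of 2-year annuity: $20,300.00 × [1 − (1+0.123)^−2] / 0.123 = 34173.26856
Perpetuity value at year 2: $3,540.00 / 0.123 = 28780.48780
PV of perpetuity: 28780.48780 / (1+0.123)^2 = 22821.20846
Total PV = 34173.26856 + 22821.20846 = 56994.47702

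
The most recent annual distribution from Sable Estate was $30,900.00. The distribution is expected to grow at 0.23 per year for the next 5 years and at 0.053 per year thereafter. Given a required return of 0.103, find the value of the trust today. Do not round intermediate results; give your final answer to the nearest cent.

D_1 = 38007.00000
D_2 = 46748.61000
D_3 = 57500.79030
D_4 = 70725.97207
D_5 = 86992.94564
Terminal value at year 5: TV = D_5×(1+g_2)/(r−g_2) = 91603.57176/0.05 = 1832071.43528
P_0 = D_1/(1+r)^1 + D_2/(1+r)^2 + D_3/(1+r)^3 + D_4/(1+r)^4 + D_5/(1+r)^5 + TV/(1+r)^5
    = 34457.84225 + 38425.33632 + 42849.64975 + 47783.38096 + 53285.18457 + 1122185.98702 = 1338987.38087

$1338987.38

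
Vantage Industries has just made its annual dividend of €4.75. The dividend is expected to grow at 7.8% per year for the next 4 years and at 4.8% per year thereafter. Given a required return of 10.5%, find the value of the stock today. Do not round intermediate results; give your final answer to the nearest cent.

D_1 = 5.12050
D_2 = 5.51990
D_3 = 5.95045
D_4 = 6.41459
Terminal value at year 4: TV = D_4×(1+g_2)/(r−g_2) = 6.72249/0.057 = 117.93836
P_0 = D_1/(1+r)^1 + D_2/(1+r)^2 + D_3/(1+r)^3 + D_4/(1+r)^4 + TV/(1+r)^4
    = 4.63394 + 4.52071 + 4.41025 + 4.30249 + 79.10537 = 96.97275

€96.97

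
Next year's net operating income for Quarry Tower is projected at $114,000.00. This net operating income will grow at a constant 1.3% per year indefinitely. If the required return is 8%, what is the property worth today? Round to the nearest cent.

Growing perpetuity: P = D₁ / (r − g) = $114,000.0000 / (0.08 − 0.013) = $1,701,492.54

$1701492.54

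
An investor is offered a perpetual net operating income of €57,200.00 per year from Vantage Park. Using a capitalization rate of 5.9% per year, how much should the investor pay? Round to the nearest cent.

Level perpetuity: PV = C / r = €57,200.00 / 0.059 = €969,491.53

€969491.53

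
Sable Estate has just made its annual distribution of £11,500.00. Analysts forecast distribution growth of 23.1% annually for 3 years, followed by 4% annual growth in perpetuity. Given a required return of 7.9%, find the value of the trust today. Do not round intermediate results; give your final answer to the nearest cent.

D_1 = 14156.50000
D_2 = 17426.65150
D_3 = 21452.20800
Terminal value at year 3: TV = D_3×(1+g_2)/(r−g_2) = 22310.29632/0.039 = 572058.87991
P_0 = D_1/(1+r)^1 + D_2/(1+r)^2 + D_3/(1+r)^3 + TV/(1+r)^3
    = 13120.01854 + 14968.25099 + 17076.84612 + 455382.56331 = 500547.67896

£500547.68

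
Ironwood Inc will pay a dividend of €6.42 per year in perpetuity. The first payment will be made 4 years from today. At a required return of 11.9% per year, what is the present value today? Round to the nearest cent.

€38.50

Value at end of year 3: C / r = €6.42 / 0.119 = €53.9496
Discount to today: PV = €53.9496 / (1 + 0.119)^3 = €53.9496 / 1.401168 = €38.50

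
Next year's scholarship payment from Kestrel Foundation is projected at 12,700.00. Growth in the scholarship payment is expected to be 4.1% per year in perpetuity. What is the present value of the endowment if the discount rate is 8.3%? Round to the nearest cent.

302380.95

Growing perpetuity: P = D₁ / (r − g) = 12,700.0000 / (0.083 − 0.041) = 302,380.95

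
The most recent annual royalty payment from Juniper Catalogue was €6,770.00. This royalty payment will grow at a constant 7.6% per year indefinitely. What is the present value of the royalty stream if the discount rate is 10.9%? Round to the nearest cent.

D₁ = D₀ × (1 + g) = €6,770.00 × 1.076 = €7,284.5200
Growing perpetuity: P = D₁ / (r − g) = €7,284.5200 / (0.109 − 0.076) = €220,743.03

€220743.03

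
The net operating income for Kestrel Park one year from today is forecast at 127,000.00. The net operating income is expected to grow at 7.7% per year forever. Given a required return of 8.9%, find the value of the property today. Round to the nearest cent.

Growing perpetuity: P = D₁ / (r − g) = 127,000.0000 / (0.089 − 0.077) = 10,583,333.33

10583333.33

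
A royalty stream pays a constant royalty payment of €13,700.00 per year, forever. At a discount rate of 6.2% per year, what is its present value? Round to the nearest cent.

Level perpetuity: PV = C / r = €13,700.00 / 0.062 = €220,967.74

€220967.74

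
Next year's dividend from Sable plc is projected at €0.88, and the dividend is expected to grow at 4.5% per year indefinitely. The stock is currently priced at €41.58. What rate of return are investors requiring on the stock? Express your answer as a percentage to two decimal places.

P = D₁/(r − g) ⇒ r = D₁/P + g = €0.8800/€41.58 + 0.045 = 0.021164 + 0.045 = 0.066164

6.62%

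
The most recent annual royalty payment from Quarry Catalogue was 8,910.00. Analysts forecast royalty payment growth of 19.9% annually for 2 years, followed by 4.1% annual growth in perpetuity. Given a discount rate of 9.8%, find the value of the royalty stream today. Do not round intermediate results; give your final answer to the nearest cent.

D_1 = 10683.09000
D_2 = 12809.02491
Terminal value at year 2: TV = D_2×(1+g_2)/(r−g_2) = 13334.19493/0.057 = 233933.24441
P_0 = D_1/(1+r)^1 + D_2/(1+r)^2 + TV/(1+r)^2
    = 9729.59016 + 10624.57068 + 194038.21189 = 214392.37274

214392.37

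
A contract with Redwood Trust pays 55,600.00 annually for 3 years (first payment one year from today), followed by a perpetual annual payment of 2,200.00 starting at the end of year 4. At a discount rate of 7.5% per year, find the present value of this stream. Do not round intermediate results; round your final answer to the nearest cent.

PV of 3-year annuity: 55,600.00 × [1 − (1+0.075)^−3] / 0.075 = 144589.23114
Perpetuity value at year 3: 2,200.00 / 0.075 = 29333.33333
PV of perpetuity: 29333.33333 / (1+0.075)^3 = 23612.17671
Total PV = 144589.23114 + 23612.17671 = 168201.40784

168201.41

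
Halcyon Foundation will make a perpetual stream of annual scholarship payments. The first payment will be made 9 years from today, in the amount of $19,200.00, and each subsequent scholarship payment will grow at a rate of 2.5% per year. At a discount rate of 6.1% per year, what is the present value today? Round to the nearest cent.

$332105.19

Value at end of year 8: C₁ / (r − g) = $19,200.00 / (0.061 − 0.025) = $533,333.3333
Discount to today: PV = $533,333.3333 / (1 + 0.061)^8 = $533,333.3333 / 1.605917 = $332,105.19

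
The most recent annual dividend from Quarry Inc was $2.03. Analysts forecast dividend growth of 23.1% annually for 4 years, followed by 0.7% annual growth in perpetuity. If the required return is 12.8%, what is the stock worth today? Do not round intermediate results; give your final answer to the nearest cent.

$34.11

D_1 = 2.49893
D_2 = 3.07618
D_3 = 3.78678
D_4 = 4.66153
Terminal value at year 4: TV = D_4×(1+g_2)/(r−g_2) = 4.69416/0.121 = 38.79470
P_0 = D_1/(1+r)^1 + D_2/(1+r)^2 + D_3/(1+r)^3 + D_4/(1+r)^4 + TV/(1+r)^4
    = 2.21536 + 2.41765 + 2.63841 + 2.87933 + 23.96271 = 34.11347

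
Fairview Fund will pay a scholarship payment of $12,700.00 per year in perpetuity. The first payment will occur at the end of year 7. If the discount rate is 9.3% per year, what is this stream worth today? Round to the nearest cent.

Value at end of year 6: C / r = $12,700.00 / 0.093 = $136,559.1398
Discount to today: PV = $136,559.1398 / (1 + 0.093)^6 = $136,559.1398 / 1.704987 = $80,093.97

$80093.97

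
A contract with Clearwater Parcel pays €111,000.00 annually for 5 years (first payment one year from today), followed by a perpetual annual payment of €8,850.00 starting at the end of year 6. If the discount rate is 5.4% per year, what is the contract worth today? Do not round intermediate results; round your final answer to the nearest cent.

€601297.24

PV of 5-year annuity: €111,000.00 × [1 − (1+0.054)^−5] / 0.054 = 475304.22533
Perpetuity value at year 5: €8,850.00 / 0.054 = 163888.88889
PV of perpetuity: 163888.88889 / (1+0.054)^5 = 125993.01146
Total PV = 475304.22533 + 125993.01146 = 601297.23679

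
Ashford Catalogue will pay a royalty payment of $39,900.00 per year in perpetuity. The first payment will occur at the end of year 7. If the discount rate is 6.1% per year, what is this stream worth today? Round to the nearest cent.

Value at end of year 6: C / r = $39,900.00 / 0.061 = $654,098.3607
Discount to today: PV = $654,098.3607 / (1 + 0.061)^6 = $654,098.3607 / 1.426567 = $458,512.05

$458512.05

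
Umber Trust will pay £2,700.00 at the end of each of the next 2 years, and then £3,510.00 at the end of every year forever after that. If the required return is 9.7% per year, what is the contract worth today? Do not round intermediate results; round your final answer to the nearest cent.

PV of 2-year annuity: £2,700.00 × [1 − (1+0.097)^−2] / 0.097 = 4704.88421
Perpetuity value at year 2: £3,510.00 / 0.097 = 36185.56701
PV of perpetuity: 36185.56701 / (1+0.097)^2 = 30069.21754
Total PV = 4704.88421 + 30069.21754 = 34774.10175

£34774.10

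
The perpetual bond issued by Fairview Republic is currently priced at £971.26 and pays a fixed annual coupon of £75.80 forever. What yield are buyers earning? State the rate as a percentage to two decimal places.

7.80%

P = C/r ⇒ r = C/P = £75.80/£971.26 = 0.078043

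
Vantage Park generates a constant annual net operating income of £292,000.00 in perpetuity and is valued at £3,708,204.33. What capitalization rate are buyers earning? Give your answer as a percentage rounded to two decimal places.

7.87%

P = C/r ⇒ r = C/P = £292,000.00/£3,708,204.33 = 0.078744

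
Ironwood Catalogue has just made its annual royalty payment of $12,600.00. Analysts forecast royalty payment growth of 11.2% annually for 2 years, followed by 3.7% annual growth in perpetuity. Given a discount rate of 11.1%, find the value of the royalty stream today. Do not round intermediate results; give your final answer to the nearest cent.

$202122.31

D_1 = 14011.20000
D_2 = 15580.45440
Terminal value at year 2: TV = D_2×(1+g_2)/(r−g_2) = 16156.93121/0.074 = 218336.90828
P_0 = D_1/(1+r)^1 + D_2/(1+r)^2 + TV/(1+r)^2
    = 12611.34113 + 12622.69248 + 176888.27159 = 202122.30520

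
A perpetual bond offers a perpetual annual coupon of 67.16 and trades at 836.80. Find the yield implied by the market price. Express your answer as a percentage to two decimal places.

8.03%

P = C/r ⇒ r = C/P = 67.16/836.80 = 0.080258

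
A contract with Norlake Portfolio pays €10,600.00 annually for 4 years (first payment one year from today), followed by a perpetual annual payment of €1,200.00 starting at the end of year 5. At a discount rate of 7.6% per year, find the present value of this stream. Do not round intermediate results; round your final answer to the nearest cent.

€47202.70

PV of 4-year annuity: €10,600.00 × [1 − (1+0.076)^−4] / 0.076 = 35423.41992
Perpetuity value at year 4: €1,200.00 / 0.076 = 15789.47368
PV of perpetuity: 15789.47368 / (1+0.076)^4 = 11779.27520
Total PV = 35423.41992 + 11779.27520 = 47202.69512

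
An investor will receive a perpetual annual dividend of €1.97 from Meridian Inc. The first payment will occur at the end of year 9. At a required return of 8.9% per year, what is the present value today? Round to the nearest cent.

€11.19

Value at end of year 8: C / r = €1.97 / 0.089 = €22.1348
Discount to today: PV = €22.1348 / (1 + 0.089)^8 = €22.1348 / 1.977985 = €11.19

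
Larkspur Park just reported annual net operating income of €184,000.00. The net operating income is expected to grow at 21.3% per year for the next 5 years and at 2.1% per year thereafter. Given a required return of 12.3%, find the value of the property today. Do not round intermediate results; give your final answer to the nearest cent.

D_1 = 223192.00000
D_2 = 270731.89600
D_3 = 328397.78985
D_4 = 398346.51909
D_5 = 483194.32765
Terminal value at year 5: TV = D_5×(1+g_2)/(r−g_2) = 493341.40853/0.102 = 4836680.47580
P_0 = D_1/(1+r)^1 + D_2/(1+r)^2 + D_3/(1+r)^3 + D_4/(1+r)^4 + D_5/(1+r)^5 + TV/(1+r)^5
    = 198746.21549 + 214674.22920 + 231878.75336 + 250462.09067 + 270534.74264 + 2707999.72781 = 3874295.75918

€3874295.76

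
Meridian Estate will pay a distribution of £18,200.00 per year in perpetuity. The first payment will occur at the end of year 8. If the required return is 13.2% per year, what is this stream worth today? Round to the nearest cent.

Value at end of year 7: C / r = £18,200.00 / 0.132 = £137,878.7879
Discount to today: PV = £137,878.7879 / (1 + 0.132)^7 = £137,878.7879 / 2.381908 = £57,885.86

£57885.86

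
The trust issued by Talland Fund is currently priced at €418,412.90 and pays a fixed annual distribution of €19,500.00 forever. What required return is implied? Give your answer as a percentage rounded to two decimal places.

P = C/r ⇒ r = C/P = €19,500.00/€418,412.90 = 0.046605

4.66%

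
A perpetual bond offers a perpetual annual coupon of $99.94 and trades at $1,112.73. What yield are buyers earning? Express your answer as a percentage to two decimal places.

P = C/r ⇒ r = C/P = $99.94/$1,112.73 = 0.089815

8.98%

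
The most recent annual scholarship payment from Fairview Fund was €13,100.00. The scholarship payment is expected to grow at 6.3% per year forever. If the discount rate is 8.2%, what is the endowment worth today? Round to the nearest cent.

D₁ = D₀ × (1 + g) = €13,100.00 × 1.063 = €13,925.3000
Growing perpetuity: P = D₁ / (r − g) = €13,925.3000 / (0.082 − 0.063) = €732,910.53

€732910.53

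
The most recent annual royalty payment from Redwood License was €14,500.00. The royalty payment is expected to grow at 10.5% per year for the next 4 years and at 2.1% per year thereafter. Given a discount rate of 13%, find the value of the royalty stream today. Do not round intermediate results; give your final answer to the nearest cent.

D_1 = 16022.50000
D_2 = 17704.86250
D_3 = 19563.87306
D_4 = 21618.07973
Terminal value at year 4: TV = D_4×(1+g_2)/(r−g_2) = 22072.05941/0.109 = 202495.95788
P_0 = D_1/(1+r)^1 + D_2/(1+r)^2 + D_3/(1+r)^3 + D_4/(1+r)^4 + TV/(1+r)^4
    = 14179.20354 + 13865.50435 + 13558.74540 + 13258.77316 + 124194.56324 = 179056.78969

€179056.79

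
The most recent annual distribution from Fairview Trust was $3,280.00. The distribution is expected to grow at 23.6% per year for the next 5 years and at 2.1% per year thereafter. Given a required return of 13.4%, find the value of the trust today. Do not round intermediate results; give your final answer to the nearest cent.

D_1 = 4054.08000
D_2 = 5010.84288
D_3 = 6193.40180
D_4 = 7655.04462
D_5 = 9461.63516
Terminal value at year 5: TV = D_5×(1+g_2)/(r−g_2) = 9660.32949/0.113 = 85489.64154
P_0 = D_1/(1+r)^1 + D_2/(1+r)^2 + D_3/(1+r)^3 + D_4/(1+r)^4 + D_5/(1+r)^5 + TV/(1+r)^5
    = 3575.02646 + 3896.58968 + 4247.07658 + 4629.08876 + 5045.46183 + 45587.75686 = 66981.00017

$66981.00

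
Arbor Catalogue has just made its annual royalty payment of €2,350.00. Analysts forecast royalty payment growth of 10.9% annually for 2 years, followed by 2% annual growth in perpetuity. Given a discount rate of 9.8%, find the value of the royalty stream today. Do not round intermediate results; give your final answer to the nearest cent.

D_1 = 2606.15000
D_2 = 2890.22035
Terminal value at year 2: TV = D_2×(1+g_2)/(r−g_2) = 2948.02476/0.078 = 37795.18919
P_0 = D_1/(1+r)^1 + D_2/(1+r)^2 + TV/(1+r)^2
    = 2373.54281 + 2397.32147 + 31349.58842 = 36120.45269

€36120.45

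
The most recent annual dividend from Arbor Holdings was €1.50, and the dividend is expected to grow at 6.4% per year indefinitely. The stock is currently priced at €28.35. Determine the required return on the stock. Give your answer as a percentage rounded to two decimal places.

D₁ = €1.50 × 1.064 = €1.5960
P = D₁/(r − g) ⇒ r = D₁/P + g = €1.5960/€28.35 + 0.064 = 0.056296 + 0.064 = 0.120296

12.03%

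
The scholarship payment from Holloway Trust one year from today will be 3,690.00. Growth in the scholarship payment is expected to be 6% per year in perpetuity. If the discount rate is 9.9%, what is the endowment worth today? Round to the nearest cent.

94615.38

Growing perpetuity: P = D₁ / (r − g) = 3,690.0000 / (0.099 − 0.06) = 94,615.38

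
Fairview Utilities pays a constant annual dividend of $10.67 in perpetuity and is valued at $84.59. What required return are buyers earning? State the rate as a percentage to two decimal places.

P = C/r ⇒ r = C/P = $10.67/$84.59 = 0.126138

12.61%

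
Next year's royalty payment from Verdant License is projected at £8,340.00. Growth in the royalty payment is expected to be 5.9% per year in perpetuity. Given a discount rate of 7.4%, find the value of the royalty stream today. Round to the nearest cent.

£556000.00

Growing perpetuity: P = D₁ / (r − g) = £8,340.0000 / (0.074 − 0.059) = £556,000.00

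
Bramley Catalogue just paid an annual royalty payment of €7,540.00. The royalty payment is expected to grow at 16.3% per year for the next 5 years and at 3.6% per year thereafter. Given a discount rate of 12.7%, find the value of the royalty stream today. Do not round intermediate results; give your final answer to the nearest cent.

D_1 = 8769.02000
D_2 = 10198.37026
D_3 = 11860.70461
D_4 = 13793.99946
D_5 = 16042.42138
Terminal value at year 5: TV = D_5×(1+g_2)/(r−g_2) = 16619.94855/0.091 = 182636.79721
P_0 = D_1/(1+r)^1 + D_2/(1+r)^2 + D_3/(1+r)^3 + D_4/(1+r)^4 + D_5/(1+r)^5 + TV/(1+r)^5
    = 7780.85182 + 8029.39722 + 8285.88196 + 8550.55964 + 8823.69198 + 100454.33948 = 141924.72210

€141924.72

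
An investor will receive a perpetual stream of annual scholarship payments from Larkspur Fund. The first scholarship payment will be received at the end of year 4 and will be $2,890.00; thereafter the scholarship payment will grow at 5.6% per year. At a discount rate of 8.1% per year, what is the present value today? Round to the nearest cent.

$91512.57

Value at end of year 3: C₁ / (r − g) = $2,890.00 / (0.081 − 0.056) = $115,600.0000
Discount to today: PV = $115,600.0000 / (1 + 0.081)^3 = $115,600.0000 / 1.263214 = $91,512.57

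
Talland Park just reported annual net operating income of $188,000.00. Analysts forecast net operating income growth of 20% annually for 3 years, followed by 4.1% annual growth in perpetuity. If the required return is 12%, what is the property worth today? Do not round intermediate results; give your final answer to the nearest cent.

D_1 = 225600.00000
D_2 = 270720.00000
D_3 = 324864.00000
Terminal value at year 3: TV = D_3×(1+g_2)/(r−g_2) = 338183.42400/0.079 = 4280802.83544
P_0 = D_1/(1+r)^1 + D_2/(1+r)^2 + D_3/(1+r)^3 + TV/(1+r)^3
    = 201428.57143 + 215816.32653 + 231231.77843 + 3046990.90305 = 3695467.57944

$3695467.58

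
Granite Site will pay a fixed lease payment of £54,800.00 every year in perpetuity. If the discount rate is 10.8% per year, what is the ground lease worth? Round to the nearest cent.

Level perpetuity: PV = C / r = £54,800.00 / 0.108 = £507,407.41

£507407.41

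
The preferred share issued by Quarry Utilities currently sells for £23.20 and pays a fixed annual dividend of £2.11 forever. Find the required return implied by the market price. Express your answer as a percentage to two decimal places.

9.09%

P = C/r ⇒ r = C/P = £2.11/£23.20 = 0.090948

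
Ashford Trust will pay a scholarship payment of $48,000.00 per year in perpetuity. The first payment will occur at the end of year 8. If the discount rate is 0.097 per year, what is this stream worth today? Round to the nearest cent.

Value at end of year 7: C / r = $48,000.00 / 0.097 = $494,845.3608
Discount to today: PV = $494,845.3608 / (1 + 0.097)^7 = $494,845.3608 / 1.911817 = $258,835.06

$258835.06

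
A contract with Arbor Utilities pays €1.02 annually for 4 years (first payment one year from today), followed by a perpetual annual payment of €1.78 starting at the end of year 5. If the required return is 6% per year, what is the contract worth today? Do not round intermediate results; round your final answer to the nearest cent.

PV of 4-year annuity: €1.02 × [1 − (1+0.06)^−4] / 0.06 = 3.53441
Perpetuity value at year 4: €1.78 / 0.06 = 29.66667
PV of perpetuity: 29.66667 / (1+0.06)^4 = 23.49878
Total PV = 3.53441 + 23.49878 = 27.03319

€27.03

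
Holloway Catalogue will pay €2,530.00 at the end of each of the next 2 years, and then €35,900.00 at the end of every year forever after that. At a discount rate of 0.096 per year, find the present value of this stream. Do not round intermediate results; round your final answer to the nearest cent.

€315731.07

PV of 2-year annuity: €2,530.00 × [1 − (1+0.096)^−2] / 0.096 = 4414.59321
Perpetuity value at year 2: €35,900.00 / 0.096 = 373958.33333
PV of perpetuity: 373958.33333 / (1+0.096)^2 = 311316.47708
Total PV = 4414.59321 + 311316.47708 = 315731.07029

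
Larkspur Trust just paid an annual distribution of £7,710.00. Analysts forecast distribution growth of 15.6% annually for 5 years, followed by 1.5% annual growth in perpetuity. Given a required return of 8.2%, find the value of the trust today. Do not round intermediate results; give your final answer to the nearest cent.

£209810.54

D_1 = 8912.76000
D_2 = 10303.15056
D_3 = 11910.44205
D_4 = 13768.47101
D_5 = 15916.35248
Terminal value at year 5: TV = D_5×(1+g_2)/(r−g_2) = 16155.09777/0.067 = 241120.86225
P_0 = D_1/(1+r)^1 + D_2/(1+r)^2 + D_3/(1+r)^3 + D_4/(1+r)^4 + D_5/(1+r)^5 + TV/(1+r)^5
    = 8237.30129 + 8800.66571 + 9402.55967 + 10045.61827 + 10732.65686 + 162591.74203 = 209810.54383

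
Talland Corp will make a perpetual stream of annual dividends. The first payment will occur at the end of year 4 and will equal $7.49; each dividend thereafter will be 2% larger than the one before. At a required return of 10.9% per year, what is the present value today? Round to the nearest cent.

$61.70

Value at end of year 3: C₁ / (r − g) = $7.49 / (0.109 − 0.02) = $84.1573
Discount to today: PV = $84.1573 / (1 + 0.109)^3 = $84.1573 / 1.363938 = $61.70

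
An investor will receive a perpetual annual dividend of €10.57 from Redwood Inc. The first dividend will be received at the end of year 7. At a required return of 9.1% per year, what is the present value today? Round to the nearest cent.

€68.88

Value at end of year 6: C / r = €10.57 / 0.091 = €116.1538
Discount to today: PV = €116.1538 / (1 + 0.091)^6 = €116.1538 / 1.686353 = €68.88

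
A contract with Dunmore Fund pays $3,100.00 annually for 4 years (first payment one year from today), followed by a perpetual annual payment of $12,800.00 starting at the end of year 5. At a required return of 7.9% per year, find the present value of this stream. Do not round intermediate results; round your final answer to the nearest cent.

PV of 4-year annuity: $3,100.00 × [1 − (1+0.079)^−4] / 0.079 = 10290.48928
Perpetuity value at year 4: $12,800.00 / 0.079 = 162025.31646
PV of perpetuity: 162025.31646 / (1+0.079)^4 = 119535.55426
Total PV = 10290.48928 + 119535.55426 = 129826.04354

$129826.04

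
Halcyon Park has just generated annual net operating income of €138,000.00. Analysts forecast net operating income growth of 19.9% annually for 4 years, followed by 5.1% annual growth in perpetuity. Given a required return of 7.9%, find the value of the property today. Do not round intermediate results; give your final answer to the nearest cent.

€8621470.59

D_1 = 165462.00000
D_2 = 198388.93800
D_3 = 237868.33666
D_4 = 285204.13566
Terminal value at year 4: TV = D_4×(1+g_2)/(r−g_2) = 299749.54658/0.028 = 10705340.94915
P_0 = D_1/(1+r)^1 + D_2/(1+r)^2 + D_3/(1+r)^3 + D_4/(1+r)^4 + TV/(1+r)^4
    = 153347.54402 + 170401.95114 + 189353.04858 + 210411.77502 + 7897956.26960 = 8621470.58837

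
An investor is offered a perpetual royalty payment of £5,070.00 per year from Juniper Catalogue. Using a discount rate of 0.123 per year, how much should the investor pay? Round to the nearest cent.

£41219.51

Level perpetuity: PV = C / r = £5,070.00 / 0.123 = £41,219.51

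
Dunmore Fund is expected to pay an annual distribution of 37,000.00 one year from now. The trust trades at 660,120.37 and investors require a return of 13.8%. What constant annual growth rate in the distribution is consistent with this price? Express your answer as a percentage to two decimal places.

P = D₁/(r−g) ⇒ g = r − D₁/P = 0.138 − 37,000.00/660,120.37 = 0.081950

8.19%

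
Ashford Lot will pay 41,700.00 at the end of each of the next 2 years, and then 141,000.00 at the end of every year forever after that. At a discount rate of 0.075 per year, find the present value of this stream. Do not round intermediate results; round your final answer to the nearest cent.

PV of 2-year annuity: 41,700.00 × [1 − (1+0.075)^−2] / 0.075 = 74875.06760
Perpetuity value at year 2: 141,000.00 / 0.075 = 1880000.00000
PV of perpetuity: 1880000.00000 / (1+0.075)^2 = 1626825.31098
Total PV = 74875.06760 + 1626825.31098 = 1701700.37858

1701700.38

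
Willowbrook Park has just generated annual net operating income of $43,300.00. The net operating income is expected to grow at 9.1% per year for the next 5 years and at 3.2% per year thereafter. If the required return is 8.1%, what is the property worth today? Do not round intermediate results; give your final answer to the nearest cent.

$1177502.53

D_1 = 47240.30000
D_2 = 51539.16730
D_3 = 56229.23152
D_4 = 61346.09159
D_5 = 66928.58593
Terminal value at year 5: TV = D_5×(1+g_2)/(r−g_2) = 69070.30068/0.049 = 1409597.97301
P_0 = D_1/(1+r)^1 + D_2/(1+r)^2 + D_3/(1+r)^3 + D_4/(1+r)^4 + D_5/(1+r)^5 + TV/(1+r)^5
    = 43700.55504 + 44104.81550 + 44512.81564 + 44924.59007 + 45340.17369 + 954919.57656 = 1177502.52650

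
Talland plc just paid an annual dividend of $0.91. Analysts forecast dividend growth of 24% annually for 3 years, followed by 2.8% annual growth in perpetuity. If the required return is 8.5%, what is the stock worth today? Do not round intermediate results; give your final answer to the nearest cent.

$28.09

D_1 = 1.12840
D_2 = 1.39922
D_3 = 1.73503
Terminal value at year 3: TV = D_3×(1+g_2)/(r−g_2) = 1.78361/0.057 = 31.29138
P_0 = D_1/(1+r)^1 + D_2/(1+r)^2 + D_3/(1+r)^3 + TV/(1+r)^3
    = 1.04000 + 1.18857 + 1.35837 + 24.49827 = 28.08521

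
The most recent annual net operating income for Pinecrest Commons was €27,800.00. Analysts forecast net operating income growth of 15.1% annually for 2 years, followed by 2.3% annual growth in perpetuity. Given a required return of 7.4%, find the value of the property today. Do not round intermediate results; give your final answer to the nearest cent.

D_1 = 31997.80000
D_2 = 36829.46780
Terminal value at year 2: TV = D_2×(1+g_2)/(r−g_2) = 37676.54556/0.051 = 738755.79528
P_0 = D_1/(1+r)^1 + D_2/(1+r)^2 + TV/(1+r)^2
    = 29793.10987 + 31929.11495 + 640460.48230 = 702182.70712

€702182.71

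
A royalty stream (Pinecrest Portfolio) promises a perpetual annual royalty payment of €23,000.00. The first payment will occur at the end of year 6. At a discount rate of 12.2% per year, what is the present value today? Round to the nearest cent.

Value at end of year 5: C / r = €23,000.00 / 0.122 = €188,524.5902
Discount to today: PV = €188,524.5902 / (1 + 0.122)^5 = €188,524.5902 / 1.778133 = €106,023.89

€106023.89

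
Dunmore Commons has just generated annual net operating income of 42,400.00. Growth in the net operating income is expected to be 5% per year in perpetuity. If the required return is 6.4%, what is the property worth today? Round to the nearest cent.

D₁ = D₀ × (1 + g) = 42,400.00 × 1.05 = 44,520.0000
Growing perpetuity: P = D₁ / (r − g) = 44,520.0000 / (0.064 − 0.05) = 3,180,000.00

3180000.00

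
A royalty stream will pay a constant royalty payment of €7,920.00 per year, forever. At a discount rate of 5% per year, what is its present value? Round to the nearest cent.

Level perpetuity: PV = C / r = €7,920.00 / 0.05 = €158,400.00

€158400.00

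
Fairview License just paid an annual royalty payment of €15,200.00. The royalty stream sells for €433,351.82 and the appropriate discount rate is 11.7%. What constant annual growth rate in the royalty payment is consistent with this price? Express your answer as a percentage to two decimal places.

7.91%

P = D₀(1+g)/(r−g) ⇒ P(r−g) = D₀(1+g) ⇒ g(P+D₀) = P·r − D₀
g = (P·r − D₀)/(P + D₀) = (€433,351.82×0.117 − €15,200.00) / (€433,351.82 + €15,200.00) = 0.079148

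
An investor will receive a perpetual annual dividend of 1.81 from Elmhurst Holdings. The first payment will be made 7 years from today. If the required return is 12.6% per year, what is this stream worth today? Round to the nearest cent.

Value at end of year 6: C / r = 1.81 / 0.126 = 14.3651
Discount to today: PV = 14.3651 / (1 + 0.126)^6 = 14.3651 / 2.038123 = 7.05

7.05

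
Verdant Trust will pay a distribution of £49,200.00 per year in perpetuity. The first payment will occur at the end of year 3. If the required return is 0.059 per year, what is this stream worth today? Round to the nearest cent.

£743568.82

Value at end of year 2: C / r = £49,200.00 / 0.059 = £833,898.3051
Discount to today: PV = £833,898.3051 / (1 + 0.059)^2 = £833,898.3051 / 1.121481 = £743,568.82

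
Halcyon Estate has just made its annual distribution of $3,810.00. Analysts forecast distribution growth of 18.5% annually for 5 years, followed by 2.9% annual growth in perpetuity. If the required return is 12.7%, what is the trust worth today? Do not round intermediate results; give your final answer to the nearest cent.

$73615.54

D_1 = 4514.85000
D_2 = 5350.09725
D_3 = 6339.86524
D_4 = 7512.74031
D_5 = 8902.59727
Terminal value at year 5: TV = D_5×(1+g_2)/(r−g_2) = 9160.77259/0.098 = 93477.27132
P_0 = D_1/(1+r)^1 + D_2/(1+r)^2 + D_3/(1+r)^3 + D_4/(1+r)^4 + D_5/(1+r)^5 + TV/(1+r)^5
    = 4006.07808 + 4212.24714 + 4429.02650 + 4656.96220 + 4896.62840 + 51414.59821 = 73615.54053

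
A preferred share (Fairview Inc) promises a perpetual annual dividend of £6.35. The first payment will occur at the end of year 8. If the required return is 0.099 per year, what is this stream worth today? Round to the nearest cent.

Value at end of year 7: C / r = £6.35 / 0.099 = £64.1414
Discount to today: PV = £64.1414 / (1 + 0.099)^7 = £64.1414 / 1.936350 = £33.12

£33.12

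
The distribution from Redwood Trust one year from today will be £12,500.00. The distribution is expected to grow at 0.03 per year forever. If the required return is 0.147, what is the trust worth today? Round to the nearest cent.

£106837.61

Growing perpetuity: P = D₁ / (r − g) = £12,500.0000 / (0.147 − 0.03) = £106,837.61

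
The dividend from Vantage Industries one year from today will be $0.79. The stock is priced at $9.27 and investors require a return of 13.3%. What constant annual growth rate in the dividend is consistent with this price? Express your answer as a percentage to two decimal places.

4.78%

P = D₁/(r−g) ⇒ g = r − D₁/P = 0.133 − $0.79/$9.27 = 0.047779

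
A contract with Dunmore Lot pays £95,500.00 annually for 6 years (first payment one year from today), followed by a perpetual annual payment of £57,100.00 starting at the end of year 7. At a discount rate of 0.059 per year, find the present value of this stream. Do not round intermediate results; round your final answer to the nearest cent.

£1157216.59

PV of 6-year annuity: £95,500.00 × [1 − (1+0.059)^−6] / 0.059 = 471083.54600
Perpetuity value at year 6: £57,100.00 / 0.059 = 967796.61017
PV of perpetuity: 967796.61017 / (1+0.059)^6 = 686133.04497
Total PV = 471083.54600 + 686133.04497 = 1157216.59097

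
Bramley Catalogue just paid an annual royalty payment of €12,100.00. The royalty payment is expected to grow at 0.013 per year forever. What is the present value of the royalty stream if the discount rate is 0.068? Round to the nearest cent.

€222860.00

D₁ = D₀ × (1 + g) = €12,100.00 × 1.013 = €12,257.3000
Growing perpetuity: P = D₁ / (r − g) = €12,257.3000 / (0.068 − 0.013) = €222,860.00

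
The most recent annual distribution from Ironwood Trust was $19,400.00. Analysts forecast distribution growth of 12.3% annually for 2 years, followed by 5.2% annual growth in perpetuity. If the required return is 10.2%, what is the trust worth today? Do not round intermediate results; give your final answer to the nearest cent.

D_1 = 21786.20000
D_2 = 24465.90260
Terminal value at year 2: TV = D_2×(1+g_2)/(r−g_2) = 25738.12954/0.05 = 514762.59070
P_0 = D_1/(1+r)^1 + D_2/(1+r)^2 + TV/(1+r)^2
    = 19769.69147 + 20146.42788 + 423880.84254 = 463796.96189

$463796.96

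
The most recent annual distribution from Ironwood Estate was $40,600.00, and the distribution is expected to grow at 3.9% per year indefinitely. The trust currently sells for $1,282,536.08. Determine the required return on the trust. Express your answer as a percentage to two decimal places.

D₁ = $40,600.00 × 1.039 = $42,183.4000
P = D₁/(r − g) ⇒ r = D₁/P + g = $42,183.4000/$1,282,536.08 + 0.039 = 0.032891 + 0.039 = 0.071891

7.19%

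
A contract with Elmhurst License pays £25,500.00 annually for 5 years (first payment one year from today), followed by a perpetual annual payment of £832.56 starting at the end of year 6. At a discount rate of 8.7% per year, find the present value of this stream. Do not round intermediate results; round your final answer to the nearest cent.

PV of 5-year annuity: £25,500.00 × [1 − (1+0.087)^−5] / 0.087 = 99963.01231
Perpetuity value at year 5: £832.56 / 0.087 = 9569.65517
PV of perpetuity: 9569.65517 / (1+0.087)^5 = 6305.92162
Total PV = 99963.01231 + 6305.92162 = 106268.93393

£106268.93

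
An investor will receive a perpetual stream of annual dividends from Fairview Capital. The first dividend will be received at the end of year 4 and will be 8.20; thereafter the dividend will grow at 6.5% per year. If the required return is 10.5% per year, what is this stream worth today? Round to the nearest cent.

Value at end of year 3: C₁ / (r − g) = 8.20 / (0.105 − 0.065) = 205.0000
Discount to today: PV = 205.0000 / (1 + 0.105)^3 = 205.0000 / 1.349233 = 151.94

151.94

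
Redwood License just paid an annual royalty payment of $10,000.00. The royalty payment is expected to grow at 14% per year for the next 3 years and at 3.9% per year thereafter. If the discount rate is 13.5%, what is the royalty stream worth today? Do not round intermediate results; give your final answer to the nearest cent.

$139930.91

D_1 = 11400.00000
D_2 = 12996.00000
D_3 = 14815.44000
Terminal value at year 3: TV = D_3×(1+g_2)/(r−g_2) = 15393.24216/0.096 = 160346.27250
P_0 = D_1/(1+r)^1 + D_2/(1+r)^2 + D_3/(1+r)^3 + TV/(1+r)^3
    = 10044.05286 + 10088.29979 + 10132.74164 + 109665.81839 = 139930.91269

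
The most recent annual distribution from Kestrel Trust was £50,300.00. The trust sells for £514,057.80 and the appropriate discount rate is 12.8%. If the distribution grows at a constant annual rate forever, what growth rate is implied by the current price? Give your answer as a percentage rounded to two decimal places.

P = D₀(1+g)/(r−g) ⇒ P(r−g) = D₀(1+g) ⇒ g(P+D₀) = P·r − D₀
g = (P·r − D₀)/(P + D₀) = (£514,057.80×0.128 − £50,300.00) / (£514,057.80 + £50,300.00) = 0.027464

2.75%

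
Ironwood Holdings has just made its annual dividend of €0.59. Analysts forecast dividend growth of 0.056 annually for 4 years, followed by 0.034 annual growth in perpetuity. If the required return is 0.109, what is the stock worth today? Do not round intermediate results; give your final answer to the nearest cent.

€8.78

D_1 = 0.62304
D_2 = 0.65793
D_3 = 0.69477
D_4 = 0.73368
Terminal value at year 4: TV = D_4×(1+g_2)/(r−g_2) = 0.75863/0.075 = 10.11502
P_0 = D_1/(1+r)^1 + D_2/(1+r)^2 + D_3/(1+r)^3 + D_4/(1+r)^4 + TV/(1+r)^4
    = 0.56180 + 0.53495 + 0.50939 + 0.48504 + 6.68715 = 8.77834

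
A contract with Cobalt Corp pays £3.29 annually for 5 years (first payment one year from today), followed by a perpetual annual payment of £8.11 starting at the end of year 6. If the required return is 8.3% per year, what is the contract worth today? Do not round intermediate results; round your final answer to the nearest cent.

PV of 5-year annuity: £3.29 × [1 − (1+0.083)^−5] / 0.083 = 13.03280
Perpetuity value at year 5: £8.11 / 0.083 = 97.71084
PV of perpetuity: 97.71084 / (1+0.083)^5 = 65.58439
Total PV = 13.03280 + 65.58439 = 78.61719

£78.62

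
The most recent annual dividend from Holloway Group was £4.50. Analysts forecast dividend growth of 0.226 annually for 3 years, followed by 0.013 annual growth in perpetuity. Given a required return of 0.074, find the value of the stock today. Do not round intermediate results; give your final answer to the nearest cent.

£128.86

D_1 = 5.51700
D_2 = 6.76384
D_3 = 8.29247
Terminal value at year 3: TV = D_3×(1+g_2)/(r−g_2) = 8.40027/0.061 = 137.70938
P_0 = D_1/(1+r)^1 + D_2/(1+r)^2 + D_3/(1+r)^3 + TV/(1+r)^3
    = 5.13687 + 5.86388 + 6.69377 + 111.16055 = 128.85507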